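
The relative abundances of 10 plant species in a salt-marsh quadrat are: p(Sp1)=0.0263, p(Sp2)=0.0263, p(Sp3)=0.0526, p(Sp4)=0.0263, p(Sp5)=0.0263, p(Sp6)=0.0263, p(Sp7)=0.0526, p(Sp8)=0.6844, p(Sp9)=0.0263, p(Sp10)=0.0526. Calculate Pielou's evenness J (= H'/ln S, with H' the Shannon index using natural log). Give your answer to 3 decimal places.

H' = −Σ pᵢ ln pᵢ = −((-0.09568) + (-0.09568) + (-0.15491) + (-0.09568) + (-0.09568) + (-0.09568) + (-0.15491) + (-0.25953) + (-0.09568) + (-0.15491)) = 1.29837 (working shown to 5 dp, full precision carried).
With S = 10 species, ln S = 2.30259, so J = 1.29837/2.30259 = 0.56387, i.e. 0.564 to 3 decimal places.

0.564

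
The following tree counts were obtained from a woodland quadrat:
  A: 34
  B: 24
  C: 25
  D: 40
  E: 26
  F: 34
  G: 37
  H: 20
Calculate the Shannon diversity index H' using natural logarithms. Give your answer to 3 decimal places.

Total N = 34+24+25+40+26+34+37+20 = 240, so the proportions are 0.14167, 0.1, 0.10417, 0.16667, 0.10833, 0.14167, 0.15417, 0.08333 (working shown to 5 dp, full precision carried).
Each pᵢ ln pᵢ term: 0.14167×(-1.95428)=-0.27686, 0.1×(-2.30259)=-0.23026, 0.10417×(-2.26176)=-0.23560, 0.16667×(-1.79176)=-0.29863, 0.10833×(-2.22254)=-0.24078, 0.14167×(-1.95428)=-0.27686, 0.15417×(-1.86972)=-0.28825, 0.08333×(-2.48491)=-0.20708.
Sum = -2.05430, so H' = 2.054.

2.054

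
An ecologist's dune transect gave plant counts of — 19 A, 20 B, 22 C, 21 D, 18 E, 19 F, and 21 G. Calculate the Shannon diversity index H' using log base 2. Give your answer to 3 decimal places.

Total N = 19+20+22+21+18+19+21 = 140, so the proportions are 0.13571, 0.14286, 0.15714, 0.15, 0.12857, 0.13571, 0.15 (working shown to 5 dp, full precision carried).
Each pᵢ log₂ pᵢ term: 0.13571×(-2.88136)=-0.39104, 0.14286×(-2.80735)=-0.40105, 0.15714×(-2.66985)=-0.41955, 0.15×(-2.73697)=-0.41054, 0.12857×(-2.95936)=-0.38049, 0.13571×(-2.88136)=-0.39104, 0.15×(-2.73697)=-0.41054.
Sum = -2.80426, so H' = 2.804.

2.804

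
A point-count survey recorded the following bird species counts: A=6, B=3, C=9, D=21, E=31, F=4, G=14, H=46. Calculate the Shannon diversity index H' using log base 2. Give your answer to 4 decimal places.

2.5139

Total N = 6+3+9+21+31+4+14+46 = 134, so the proportions are 0.044776, 0.022388, 0.067164, 0.156716, 0.231343, 0.029851, 0.104478, 0.343284 (working shown to 6 dp, full precision carried).
Each pᵢ log₂ pᵢ term: 0.044776×(-4.481127)=-0.200647, 0.022388×(-5.481127)=-0.122712, 0.067164×(-3.896164)=-0.261683, 0.156716×(-2.673772)=-0.419024, 0.231343×(-2.111893)=-0.488572, 0.029851×(-5.066089)=-0.151227, 0.104478×(-3.258734)=-0.340465, 0.343284×(-1.542527)=-0.529524.
Sum = -2.513854, so H' = 2.5139.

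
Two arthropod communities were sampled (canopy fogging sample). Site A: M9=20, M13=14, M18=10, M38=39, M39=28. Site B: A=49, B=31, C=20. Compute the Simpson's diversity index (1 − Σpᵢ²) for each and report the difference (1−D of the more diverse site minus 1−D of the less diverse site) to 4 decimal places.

Site A: N=111, proportions 0.18018, 0.126126, 0.09009, 0.351351, 0.252252, giving 1−D = 0.756432 (working shown to 6 dp, full precision carried).
Site B: N=100, proportions 0.49, 0.31, 0.2, giving 1−D = 0.623800.
Difference = |0.756432 − 0.623800| = 0.132632, i.e. 0.1326 to 4 decimal places.

0.1326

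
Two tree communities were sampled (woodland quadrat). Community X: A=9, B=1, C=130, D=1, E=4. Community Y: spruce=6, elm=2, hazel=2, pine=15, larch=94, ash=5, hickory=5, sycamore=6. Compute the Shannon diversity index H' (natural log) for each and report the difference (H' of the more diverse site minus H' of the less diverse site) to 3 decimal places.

0.704

Community X: N=145, proportions 0.06207, 0.0069, 0.89655, 0.0069, 0.02759, giving H' = 0.43812 (working shown to 5 dp, full precision carried).
Community Y: N=135, proportions 0.04444, 0.01481, 0.01481, 0.11111, 0.6963, 0.03704, 0.03704, 0.04444, giving H' = 1.14188.
Difference = |0.43812 − 1.14188| = 0.70376, i.e. 0.704 to 3 decimal places.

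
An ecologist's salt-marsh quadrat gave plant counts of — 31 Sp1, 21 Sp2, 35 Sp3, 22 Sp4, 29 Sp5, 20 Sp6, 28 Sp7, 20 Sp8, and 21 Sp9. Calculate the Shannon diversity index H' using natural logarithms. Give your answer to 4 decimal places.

Total N = 31+21+35+22+29+20+28+20+21 = 227, so the proportions are 0.136564, 0.092511, 0.154185, 0.096916, 0.127753, 0.088106, 0.123348, 0.088106, 0.092511 (working shown to 6 dp, full precision carried).
Each pᵢ ln pᵢ term: 0.136564×(-1.990963)=-0.271894, 0.092511×(-2.380428)=-0.220216, 0.154185×(-1.869602)=-0.288265, 0.096916×(-2.333908)=-0.226194, 0.127753×(-2.057654)=-0.262872, 0.088106×(-2.429218)=-0.214028, 0.123348×(-2.092746)=-0.258136, 0.088106×(-2.429218)=-0.214028, 0.092511×(-2.380428)=-0.220216.
Sum = -2.175848, so H' = 2.1758.

2.1758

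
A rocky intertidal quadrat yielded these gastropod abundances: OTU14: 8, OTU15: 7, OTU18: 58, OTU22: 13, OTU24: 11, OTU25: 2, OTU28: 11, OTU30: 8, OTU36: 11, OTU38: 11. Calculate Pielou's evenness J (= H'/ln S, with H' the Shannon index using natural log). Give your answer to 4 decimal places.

Total N = 8+7+58+13+11+2+11+8+11+11 = 140, so the proportions are 0.057143, 0.05, 0.414286, 0.092857, 0.078571, 0.014286, 0.078571, 0.057143, 0.078571, 0.078571 (working shown to 6 dp, full precision carried).
H' = −Σ pᵢ ln pᵢ = −((-0.163554) + (-0.149787) + (-0.365068) + (-0.220693) + (-0.199866) + (-0.060693) + (-0.199866) + (-0.163554) + (-0.199866) + (-0.199866)) = 1.922813.
With S = 10 species, ln S = 2.302585, so J = 1.922813/2.302585 = 0.835067, i.e. 0.8351 to 4 decimal places.

0.8351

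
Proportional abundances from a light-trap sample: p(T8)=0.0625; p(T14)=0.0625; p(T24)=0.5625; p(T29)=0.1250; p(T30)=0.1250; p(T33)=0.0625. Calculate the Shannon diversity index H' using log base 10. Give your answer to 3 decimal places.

Each pᵢ log₁₀ pᵢ term (working shown to 5 dp, full precision carried): 0.0625×(-1.20412)=-0.07526, 0.0625×(-1.20412)=-0.07526, 0.5625×(-0.24988)=-0.14056, 0.125×(-0.90309)=-0.11289, 0.125×(-0.90309)=-0.11289, 0.0625×(-1.20412)=-0.07526.
Sum = -0.59210, so H' = 0.592.

0.592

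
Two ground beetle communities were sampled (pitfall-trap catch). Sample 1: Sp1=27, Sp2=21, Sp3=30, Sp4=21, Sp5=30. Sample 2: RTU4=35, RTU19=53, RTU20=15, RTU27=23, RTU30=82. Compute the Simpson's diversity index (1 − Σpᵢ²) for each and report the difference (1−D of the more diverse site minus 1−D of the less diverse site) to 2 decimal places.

0.06

Sample 1: N=129, proportions 0.2093, 0.1628, 0.2326, 0.1628, 0.2326, giving 1−D = 0.7950 (working shown to 4 dp, full precision carried).
Sample 2: N=208, proportions 0.1683, 0.2548, 0.0721, 0.1106, 0.3942, giving 1−D = 0.7339.
Difference = |0.7950 − 0.7339| = 0.0611, i.e. 0.06 to 2 decimal places.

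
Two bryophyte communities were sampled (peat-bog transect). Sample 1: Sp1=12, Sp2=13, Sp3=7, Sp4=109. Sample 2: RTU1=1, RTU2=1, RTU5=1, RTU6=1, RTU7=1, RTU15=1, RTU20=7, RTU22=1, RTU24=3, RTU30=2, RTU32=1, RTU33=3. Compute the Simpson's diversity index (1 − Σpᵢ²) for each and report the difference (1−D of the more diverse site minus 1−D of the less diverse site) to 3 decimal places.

Sample 1: N=141, proportions 0.085106, 0.092199, 0.049645, 0.77305, giving 1−D = 0.384186 (working shown to 6 dp, full precision carried).
Sample 2: N=23, proportions 0.043478, 0.043478, 0.043478, 0.043478, 0.043478, 0.043478, 0.304348, 0.043478, 0.130435, 0.086957, 0.043478, 0.130435, giving 1−D = 0.850662.
Difference = |0.384186 − 0.850662| = 0.466476, i.e. 0.466 to 3 decimal places.

0.466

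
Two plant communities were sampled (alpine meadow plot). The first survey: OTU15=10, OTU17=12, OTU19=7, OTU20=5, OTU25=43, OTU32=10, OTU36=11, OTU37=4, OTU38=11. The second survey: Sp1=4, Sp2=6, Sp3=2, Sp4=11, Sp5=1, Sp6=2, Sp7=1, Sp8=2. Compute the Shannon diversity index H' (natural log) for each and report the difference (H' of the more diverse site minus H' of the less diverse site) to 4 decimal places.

0.1646

The first survey: N=113, proportions 0.088496, 0.106195, 0.061947, 0.044248, 0.380531, 0.088496, 0.097345, 0.035398, 0.097345, giving H' = 1.917037 (working shown to 6 dp, full precision carried).
The second survey: N=29, proportions 0.137931, 0.206897, 0.068966, 0.37931, 0.034483, 0.068966, 0.034483, 0.068966, giving H' = 1.752418.
Difference = |1.917037 − 1.752418| = 0.164619, i.e. 0.1646 to 4 decimal places.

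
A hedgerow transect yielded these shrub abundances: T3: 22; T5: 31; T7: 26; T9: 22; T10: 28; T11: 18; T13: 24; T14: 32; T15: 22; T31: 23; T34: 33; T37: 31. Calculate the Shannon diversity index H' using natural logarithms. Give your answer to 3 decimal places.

2.469

Total N = 22+31+26+22+28+18+24+32+22+23+33+31 = 312, so the proportions are 0.07051, 0.09936, 0.08333, 0.07051, 0.08974, 0.05769, 0.07692, 0.10256, 0.07051, 0.07372, 0.10577, 0.09936 (working shown to 5 dp, full precision carried).
Each pᵢ ln pᵢ term: 0.07051×(-2.65196)=-0.18700, 0.09936×(-2.30902)=-0.22942, 0.08333×(-2.48491)=-0.20708, 0.07051×(-2.65196)=-0.18700, 0.08974×(-2.41080)=-0.21635, 0.05769×(-2.85263)=-0.16457, 0.07692×(-2.56495)=-0.19730, 0.10256×(-2.27727)=-0.23357, 0.07051×(-2.65196)=-0.18700, 0.07372×(-2.60751)=-0.19222, 0.10577×(-2.24650)=-0.23761, 0.09936×(-2.30902)=-0.22942.
Sum = -2.46854, so H' = 2.469.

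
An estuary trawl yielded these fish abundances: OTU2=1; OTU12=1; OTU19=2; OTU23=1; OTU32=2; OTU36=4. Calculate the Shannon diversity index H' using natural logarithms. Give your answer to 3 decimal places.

1.642

Total N = 1+1+2+1+2+4 = 11, so the proportions are 0.09091, 0.09091, 0.18182, 0.09091, 0.18182, 0.36364 (working shown to 5 dp, full precision carried).
Each pᵢ ln pᵢ term: 0.09091×(-2.39790)=-0.21799, 0.09091×(-2.39790)=-0.21799, 0.18182×(-1.70475)=-0.30995, 0.09091×(-2.39790)=-0.21799, 0.18182×(-1.70475)=-0.30995, 0.36364×(-1.01160)=-0.36785.
Sum = -1.64173, so H' = 1.642.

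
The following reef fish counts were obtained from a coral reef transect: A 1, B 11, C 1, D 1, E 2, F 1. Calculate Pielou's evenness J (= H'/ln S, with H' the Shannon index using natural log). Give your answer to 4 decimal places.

0.6698

Total N = 1+11+1+1+2+1 = 17, so the proportions are 0.058824, 0.647059, 0.058824, 0.058824, 0.117647, 0.058824 (working shown to 6 dp, full precision carried).
H' = −Σ pᵢ ln pᵢ = −((-0.166660) + (-0.281676) + (-0.166660) + (-0.166660) + (-0.251772) + (-0.166660)) = 1.200087.
With S = 6 species, ln S = 1.791759, so J = 1.200087/1.791759 = 0.669781, i.e. 0.6698 to 4 decimal places.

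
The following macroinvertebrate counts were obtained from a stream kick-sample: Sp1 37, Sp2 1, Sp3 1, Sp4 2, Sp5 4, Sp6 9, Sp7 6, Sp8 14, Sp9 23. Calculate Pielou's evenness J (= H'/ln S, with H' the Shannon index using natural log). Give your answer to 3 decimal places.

0.768

Total N = 37+1+1+2+4+9+6+14+23 = 97, so the proportions are 0.38144, 0.01031, 0.01031, 0.02062, 0.04124, 0.09278, 0.06186, 0.14433, 0.23711 (working shown to 5 dp, full precision carried).
H' = −Σ pᵢ ln pᵢ = −((-0.36763) + (-0.04716) + (-0.04716) + (-0.08003) + (-0.13148) + (-0.22059) + (-0.17214) + (-0.27937) + (-0.34126)) = 1.68683.
With S = 9 species, ln S = 2.19722, so J = 1.68683/2.19722 = 0.76771, i.e. 0.768 to 3 decimal places.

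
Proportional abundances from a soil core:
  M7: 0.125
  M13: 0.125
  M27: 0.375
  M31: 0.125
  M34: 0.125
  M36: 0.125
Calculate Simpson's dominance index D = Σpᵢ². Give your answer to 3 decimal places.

D = 0.125² + 0.125² + 0.375² + 0.125² + 0.125² + 0.125² = 0.01562 + 0.01562 + 0.14062 + 0.01562 + 0.01562 + 0.01562 = 0.21875 (working shown to 5 dp, full precision carried).
To 3 decimal places, D = 0.219.

0.219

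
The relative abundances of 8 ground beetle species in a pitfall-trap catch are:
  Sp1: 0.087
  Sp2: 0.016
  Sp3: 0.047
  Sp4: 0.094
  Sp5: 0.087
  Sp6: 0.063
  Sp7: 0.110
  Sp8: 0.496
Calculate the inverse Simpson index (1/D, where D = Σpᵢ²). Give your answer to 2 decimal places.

3.47

D = 0.087² + 0.016² + 0.047² + 0.094² + 0.087² + 0.063² + 0.11² + 0.496² = 0.007569 + 0.000256 + 0.002209 + 0.008836 + 0.007569 + 0.003969 + 0.012100 + 0.246016 = 0.288524 (working shown to 6 dp, full precision carried).
So 1/D = 3.4659, i.e. 3.47 to 2 decimal places.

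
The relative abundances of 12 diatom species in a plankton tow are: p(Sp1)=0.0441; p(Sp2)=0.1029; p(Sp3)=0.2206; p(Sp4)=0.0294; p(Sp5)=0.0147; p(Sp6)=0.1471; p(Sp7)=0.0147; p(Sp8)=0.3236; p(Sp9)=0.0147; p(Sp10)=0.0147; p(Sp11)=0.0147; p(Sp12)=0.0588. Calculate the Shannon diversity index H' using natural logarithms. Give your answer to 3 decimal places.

Each pᵢ ln pᵢ term (working shown to 5 dp, full precision carried): 0.0441×(-3.12130)=-0.13765, 0.1029×(-2.27400)=-0.23399, 0.2206×(-1.51140)=-0.33342, 0.0294×(-3.52676)=-0.10369, 0.0147×(-4.21991)=-0.06203, 0.1471×(-1.91664)=-0.28194, 0.0147×(-4.21991)=-0.06203, 0.3236×(-1.12825)=-0.36510, 0.0147×(-4.21991)=-0.06203, 0.0147×(-4.21991)=-0.06203, 0.0147×(-4.21991)=-0.06203, 0.0588×(-2.83361)=-0.16662.
Sum = -1.93256, so H' = 1.933.

1.933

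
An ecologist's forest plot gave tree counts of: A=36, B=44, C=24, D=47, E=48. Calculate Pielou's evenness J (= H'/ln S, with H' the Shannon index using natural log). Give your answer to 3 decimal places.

Total N = 36+44+24+47+48 = 199, so the proportions are 0.1809, 0.22111, 0.1206, 0.23618, 0.24121 (working shown to 5 dp, full precision carried).
H' = −Σ pᵢ ln pᵢ = −((-0.30931) + (-0.33367) + (-0.25511) + (-0.34085) + (-0.34302)) = 1.58195.
With S = 5 species, ln S = 1.60944, so J = 1.58195/1.60944 = 0.98292, i.e. 0.983 to 3 decimal places.

0.983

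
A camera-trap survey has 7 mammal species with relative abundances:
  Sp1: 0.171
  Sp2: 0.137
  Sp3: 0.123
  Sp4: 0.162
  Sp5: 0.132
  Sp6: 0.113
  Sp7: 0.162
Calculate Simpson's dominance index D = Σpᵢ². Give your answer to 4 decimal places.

0.1458

D = 0.171² + 0.137² + 0.123² + 0.162² + 0.132² + 0.113² + 0.162² = 0.029241 + 0.018769 + 0.015129 + 0.026244 + 0.017424 + 0.012769 + 0.026244 = 0.145820 (working shown to 6 dp, full precision carried).
To 4 decimal places, D = 0.1458.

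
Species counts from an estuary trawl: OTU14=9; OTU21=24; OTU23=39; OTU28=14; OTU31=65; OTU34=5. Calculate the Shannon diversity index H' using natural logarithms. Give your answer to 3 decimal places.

1.491

Total N = 9+24+39+14+65+5 = 156, so the proportions are 0.05769, 0.15385, 0.25, 0.08974, 0.41667, 0.03205 (working shown to 5 dp, full precision carried).
Each pᵢ ln pᵢ term: 0.05769×(-2.85263)=-0.16457, 0.15385×(-1.87180)=-0.28797, 0.25×(-1.38629)=-0.34657, 0.08974×(-2.41080)=-0.21635, 0.41667×(-0.87547)=-0.36478, 0.03205×(-3.44042)=-0.11027.
Sum = -1.49052, so H' = 1.491.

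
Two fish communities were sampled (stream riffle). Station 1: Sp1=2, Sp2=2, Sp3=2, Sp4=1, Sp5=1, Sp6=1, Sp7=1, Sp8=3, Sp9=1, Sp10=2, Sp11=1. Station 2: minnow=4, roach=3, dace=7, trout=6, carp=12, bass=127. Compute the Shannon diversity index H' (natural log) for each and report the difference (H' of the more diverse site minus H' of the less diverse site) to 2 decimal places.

Station 1: N=17, proportions 0.11765, 0.11765, 0.11765, 0.05882, 0.05882, 0.05882, 0.05882, 0.17647, 0.05882, 0.11765, 0.05882, giving H' = 2.31315 (working shown to 5 dp, full precision carried).
Station 2: N=159, proportions 0.02516, 0.01887, 0.04403, 0.03774, 0.07547, 0.79874, giving H' = 0.80322.
Difference = |2.31315 − 0.80322| = 1.50993, i.e. 1.51 to 2 decimal places.

1.51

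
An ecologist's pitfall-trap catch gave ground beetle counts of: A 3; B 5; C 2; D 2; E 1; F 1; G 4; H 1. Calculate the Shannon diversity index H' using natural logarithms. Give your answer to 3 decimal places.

1.910

Total N = 3+5+2+2+1+1+4+1 = 19, so the proportions are 0.15789, 0.26316, 0.10526, 0.10526, 0.05263, 0.05263, 0.21053, 0.05263 (working shown to 5 dp, full precision carried).
Each pᵢ ln pᵢ term: 0.15789×(-1.84583)=-0.29145, 0.26316×(-1.33500)=-0.35132, 0.10526×(-2.25129)=-0.23698, 0.10526×(-2.25129)=-0.23698, 0.05263×(-2.94444)=-0.15497, 0.05263×(-2.94444)=-0.15497, 0.21053×(-1.55814)=-0.32803, 0.05263×(-2.94444)=-0.15497.
Sum = -1.90966, so H' = 1.910.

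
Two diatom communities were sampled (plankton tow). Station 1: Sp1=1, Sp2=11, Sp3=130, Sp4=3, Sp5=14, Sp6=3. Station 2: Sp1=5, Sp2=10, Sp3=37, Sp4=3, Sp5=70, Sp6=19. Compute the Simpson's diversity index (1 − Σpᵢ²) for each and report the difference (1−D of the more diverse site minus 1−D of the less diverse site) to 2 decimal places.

Station 1: N=162, proportions 0.0062, 0.0679, 0.8025, 0.0185, 0.0864, 0.0185, giving 1−D = 0.3432 (working shown to 4 dp, full precision carried).
Station 2: N=144, proportions 0.0347, 0.0694, 0.2569, 0.0208, 0.4861, 0.1319, giving 1−D = 0.6738.
Difference = |0.3432 − 0.6738| = 0.3306, i.e. 0.33 to 2 decimal places.

0.33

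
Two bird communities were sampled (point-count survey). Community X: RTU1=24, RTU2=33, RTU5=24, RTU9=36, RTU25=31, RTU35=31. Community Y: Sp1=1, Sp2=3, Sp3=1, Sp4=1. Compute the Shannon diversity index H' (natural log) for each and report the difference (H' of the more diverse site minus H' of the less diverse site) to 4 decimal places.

0.5380

Community X: N=179, proportions 0.134078, 0.184358, 0.134078, 0.201117, 0.173184, 0.173184, giving H' = 1.780429 (working shown to 6 dp, full precision carried).
Community Y: N=6, proportions 0.166667, 0.5, 0.166667, 0.166667, giving H' = 1.242453.
Difference = |1.780429 − 1.242453| = 0.537976, i.e. 0.5380 to 4 decimal places.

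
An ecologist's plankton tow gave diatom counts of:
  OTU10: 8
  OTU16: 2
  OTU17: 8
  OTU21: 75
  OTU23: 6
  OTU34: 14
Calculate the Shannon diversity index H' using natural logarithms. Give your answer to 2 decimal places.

Total N = 8+2+8+75+6+14 = 113, so the proportions are 0.0708, 0.0177, 0.0708, 0.6637, 0.0531, 0.1239 (working shown to 4 dp, full precision carried).
Each pᵢ ln pᵢ term: 0.0708×(-2.6479)=-0.1875, 0.0177×(-4.0342)=-0.0714, 0.0708×(-2.6479)=-0.1875, 0.6637×(-0.4099)=-0.2721, 0.0531×(-2.9356)=-0.1559, 0.1239×(-2.0883)=-0.2587.
Sum = -1.1330, so H' = 1.13.

1.13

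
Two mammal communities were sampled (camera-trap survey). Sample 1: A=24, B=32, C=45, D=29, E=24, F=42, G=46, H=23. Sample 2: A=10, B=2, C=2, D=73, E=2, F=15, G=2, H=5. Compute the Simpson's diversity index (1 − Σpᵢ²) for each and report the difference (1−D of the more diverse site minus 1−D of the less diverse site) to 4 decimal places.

Sample 1: N=265, proportions 0.090566, 0.120755, 0.169811, 0.109434, 0.090566, 0.158491, 0.173585, 0.086792, giving 1−D = 0.865418 (working shown to 6 dp, full precision carried).
Sample 2: N=111, proportions 0.09009, 0.018018, 0.018018, 0.657658, 0.018018, 0.135135, 0.018018, 0.045045, giving 1−D = 0.537781.
Difference = |0.865418 − 0.537781| = 0.327637, i.e. 0.3276 to 4 decimal places.

0.3276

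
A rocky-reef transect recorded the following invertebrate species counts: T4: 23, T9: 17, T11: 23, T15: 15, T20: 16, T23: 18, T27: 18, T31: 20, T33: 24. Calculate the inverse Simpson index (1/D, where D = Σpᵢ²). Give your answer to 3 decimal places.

8.771

Total N = 23+17+23+15+16+18+18+20+24 = 174, so the proportions are 0.1321839, 0.0977011, 0.1321839, 0.0862069, 0.091954, 0.1034483, 0.1034483, 0.1149425, 0.137931 (working shown to 7 dp, full precision carried).
D = 0.1321839² + 0.0977011² + 0.1321839² + 0.0862069² + 0.091954² + 0.1034483² + 0.1034483² + 0.1149425² + 0.137931² = 0.0174726 + 0.0095455 + 0.0174726 + 0.0074316 + 0.0084555 + 0.0107015 + 0.0107015 + 0.0132118 + 0.0190250 = 0.1140177.
So 1/D = 8.77057, i.e. 8.771 to 3 decimal places.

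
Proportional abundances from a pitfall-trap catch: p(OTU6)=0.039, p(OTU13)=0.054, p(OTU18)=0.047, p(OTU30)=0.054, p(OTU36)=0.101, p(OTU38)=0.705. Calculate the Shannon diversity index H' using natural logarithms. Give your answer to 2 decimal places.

1.06

Each pᵢ ln pᵢ term (working shown to 4 dp, full precision carried): 0.039×(-3.2442)=-0.1265, 0.054×(-2.9188)=-0.1576, 0.047×(-3.0576)=-0.1437, 0.054×(-2.9188)=-0.1576, 0.101×(-2.2926)=-0.2316, 0.705×(-0.3496)=-0.2464.
Sum = -1.0635, so H' = 1.06.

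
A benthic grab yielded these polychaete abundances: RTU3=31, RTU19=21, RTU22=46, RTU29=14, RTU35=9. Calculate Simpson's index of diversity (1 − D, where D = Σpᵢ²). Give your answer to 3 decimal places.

0.741

Total N = 31+21+46+14+9 = 121, so the proportions are 0.2562, 0.17355, 0.38017, 0.1157, 0.07438 (working shown to 5 dp, full precision carried).
D = 0.2562² + 0.17355² + 0.38017² + 0.1157² + 0.07438² = 0.06564 + 0.03012 + 0.14453 + 0.01339 + 0.00553 = 0.25920.
So 1 − D = 0.74080, i.e. 0.741 to 3 decimal places.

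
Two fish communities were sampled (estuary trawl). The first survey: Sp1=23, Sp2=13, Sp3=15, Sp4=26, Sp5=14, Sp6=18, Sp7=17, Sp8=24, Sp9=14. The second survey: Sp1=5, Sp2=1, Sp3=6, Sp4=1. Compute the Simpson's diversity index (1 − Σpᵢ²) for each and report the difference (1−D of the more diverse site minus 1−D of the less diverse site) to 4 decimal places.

The first survey: N=164, proportions 0.140244, 0.079268, 0.091463, 0.158537, 0.085366, 0.109756, 0.103659, 0.146341, 0.085366, giving 1−D = 0.881767 (working shown to 6 dp, full precision carried).
The second survey: N=13, proportions 0.384615, 0.076923, 0.461538, 0.076923, giving 1−D = 0.627219.
Difference = |0.881767 − 0.627219| = 0.254548, i.e. 0.2545 to 4 decimal places.

0.2545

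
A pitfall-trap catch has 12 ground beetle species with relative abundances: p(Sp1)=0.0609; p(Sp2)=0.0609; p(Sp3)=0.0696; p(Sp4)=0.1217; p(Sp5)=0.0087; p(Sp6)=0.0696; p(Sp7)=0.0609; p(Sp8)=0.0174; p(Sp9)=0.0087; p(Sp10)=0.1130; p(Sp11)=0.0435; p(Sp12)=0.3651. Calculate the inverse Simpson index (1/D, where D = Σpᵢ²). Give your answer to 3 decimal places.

D = 0.0609² + 0.0609² + 0.0696² + 0.1217² + 0.0087² + 0.0696² + 0.0609² + 0.0174² + 0.0087² + 0.113² + 0.0435² + 0.3651² = 0.0037088 + 0.0037088 + 0.0048442 + 0.0148109 + 0.0000757 + 0.0048442 + 0.0037088 + 0.0003028 + 0.0000757 + 0.0127690 + 0.0018922 + 0.1332980 = 0.1840390 (working shown to 7 dp, full precision carried).
So 1/D = 5.43363, i.e. 5.434 to 3 decimal places.

5.434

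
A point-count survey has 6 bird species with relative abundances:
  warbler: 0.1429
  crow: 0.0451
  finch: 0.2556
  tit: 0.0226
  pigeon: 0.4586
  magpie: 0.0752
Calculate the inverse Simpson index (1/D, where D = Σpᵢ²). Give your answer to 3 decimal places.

D = 0.1429² + 0.0451² + 0.2556² + 0.0226² + 0.4586² + 0.0752² = 0.0204204 + 0.0020340 + 0.0653314 + 0.0005108 + 0.2103140 + 0.0056550 = 0.3042655 (working shown to 7 dp, full precision carried).
So 1/D = 3.28660, i.e. 3.287 to 3 decimal places.

3.287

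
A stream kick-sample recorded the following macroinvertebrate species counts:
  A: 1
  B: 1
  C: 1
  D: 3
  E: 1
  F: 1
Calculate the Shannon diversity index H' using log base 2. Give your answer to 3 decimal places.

2.406

Total N = 1+1+1+3+1+1 = 8, so the proportions are 0.125, 0.125, 0.125, 0.375, 0.125, 0.125 (working shown to 5 dp, full precision carried).
Each pᵢ log₂ pᵢ term: 0.125×(-3.00000)=-0.37500, 0.125×(-3.00000)=-0.37500, 0.125×(-3.00000)=-0.37500, 0.375×(-1.41504)=-0.53064, 0.125×(-3.00000)=-0.37500, 0.125×(-3.00000)=-0.37500.
Sum = -2.40564, so H' = 2.406.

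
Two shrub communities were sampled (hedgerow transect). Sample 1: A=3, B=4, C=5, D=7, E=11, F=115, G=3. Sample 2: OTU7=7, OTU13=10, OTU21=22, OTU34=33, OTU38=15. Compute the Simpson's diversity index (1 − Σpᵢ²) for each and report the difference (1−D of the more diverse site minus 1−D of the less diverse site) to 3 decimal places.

Sample 1: N=148, proportions 0.02027027, 0.02702703, 0.03378378, 0.0472973, 0.07432432, 0.77702703, 0.02027027, giving 1−D = 0.38577429 (working shown to 8 dp, full precision carried).
Sample 2: N=87, proportions 0.08045977, 0.11494253, 0.25287356, 0.37931034, 0.17241379, giving 1−D = 0.74276655.
Difference = |0.38577429 − 0.74276655| = 0.35699226, i.e. 0.357 to 3 decimal places.

0.357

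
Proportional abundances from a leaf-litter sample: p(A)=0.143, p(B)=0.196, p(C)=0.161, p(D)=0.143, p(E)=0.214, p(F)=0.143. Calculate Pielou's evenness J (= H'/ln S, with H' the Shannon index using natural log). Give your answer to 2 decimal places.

0.99

H' = −Σ pᵢ ln pᵢ = −((-0.2781) + (-0.3194) + (-0.2940) + (-0.2781) + (-0.3299) + (-0.2781)) = 1.7778 (working shown to 4 dp, full precision carried).
With S = 6 species, ln S = 1.7918, so J = 1.7778/1.7918 = 0.9922, i.e. 0.99 to 2 decimal places.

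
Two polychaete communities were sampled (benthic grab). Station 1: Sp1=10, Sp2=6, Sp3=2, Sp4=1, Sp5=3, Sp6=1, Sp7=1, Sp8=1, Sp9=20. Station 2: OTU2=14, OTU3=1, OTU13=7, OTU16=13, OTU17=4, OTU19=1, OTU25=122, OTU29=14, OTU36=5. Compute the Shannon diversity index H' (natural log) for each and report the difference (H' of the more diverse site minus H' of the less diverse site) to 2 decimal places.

Station 1: N=45, proportions 0.2222, 0.1333, 0.0444, 0.0222, 0.0667, 0.0222, 0.0222, 0.0222, 0.4444, giving H' = 1.6206 (working shown to 4 dp, full precision carried).
Station 2: N=181, proportions 0.0773, 0.0055, 0.0387, 0.0718, 0.0221, 0.0055, 0.674, 0.0773, 0.0276, giving H' = 1.2176.
Difference = |1.6206 − 1.2176| = 0.4030, i.e. 0.40 to 2 decimal places.

0.40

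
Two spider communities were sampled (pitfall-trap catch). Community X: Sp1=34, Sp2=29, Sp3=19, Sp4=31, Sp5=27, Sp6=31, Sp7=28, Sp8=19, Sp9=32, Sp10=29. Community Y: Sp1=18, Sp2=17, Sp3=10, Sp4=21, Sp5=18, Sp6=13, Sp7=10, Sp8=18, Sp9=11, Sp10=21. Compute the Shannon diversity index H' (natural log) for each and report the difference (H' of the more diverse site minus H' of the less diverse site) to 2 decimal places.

Community X: N=279, proportions 0.1219, 0.1039, 0.0681, 0.1111, 0.0968, 0.1111, 0.1004, 0.0681, 0.1147, 0.1039, giving H' = 2.2865 (working shown to 4 dp, full precision carried).
Community Y: N=157, proportions 0.1146, 0.1083, 0.0637, 0.1338, 0.1146, 0.0828, 0.0637, 0.1146, 0.0701, 0.1338, giving H' = 2.2672.
Difference = |2.2865 − 2.2672| = 0.0193, i.e. 0.02 to 2 decimal places.

0.02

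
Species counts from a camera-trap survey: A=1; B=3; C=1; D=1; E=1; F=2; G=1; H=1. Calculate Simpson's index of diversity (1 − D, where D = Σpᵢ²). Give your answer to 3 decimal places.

0.843

Total N = 1+3+1+1+1+2+1+1 = 11, so the proportions are 0.09091, 0.27273, 0.09091, 0.09091, 0.09091, 0.18182, 0.09091, 0.09091 (working shown to 5 dp, full precision carried).
D = 0.09091² + 0.27273² + 0.09091² + 0.09091² + 0.09091² + 0.18182² + 0.09091² + 0.09091² = 0.00826 + 0.07438 + 0.00826 + 0.00826 + 0.00826 + 0.03306 + 0.00826 + 0.00826 = 0.15702.
So 1 − D = 0.84298, i.e. 0.843 to 3 decimal places.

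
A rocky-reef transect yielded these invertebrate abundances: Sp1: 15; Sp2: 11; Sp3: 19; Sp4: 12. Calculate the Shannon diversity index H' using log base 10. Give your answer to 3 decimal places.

Total N = 15+11+19+12 = 57, so the proportions are 0.26316, 0.19298, 0.33333, 0.21053 (working shown to 5 dp, full precision carried).
Each pᵢ log₁₀ pᵢ term: 0.26316×(-0.57978)=-0.15257, 0.19298×(-0.71448)=-0.13788, 0.33333×(-0.47712)=-0.15904, 0.21053×(-0.67669)=-0.14246.
Sum = -0.59196, so H' = 0.592.

0.592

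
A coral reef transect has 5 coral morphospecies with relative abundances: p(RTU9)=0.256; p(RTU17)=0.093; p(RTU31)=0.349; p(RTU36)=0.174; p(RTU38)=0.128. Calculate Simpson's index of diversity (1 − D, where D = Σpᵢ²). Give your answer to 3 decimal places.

0.757

D = 0.256² + 0.093² + 0.349² + 0.174² + 0.128² = 0.06554 + 0.00865 + 0.12180 + 0.03028 + 0.01638 = 0.24265 (working shown to 5 dp, full precision carried).
So 1 − D = 0.75735, i.e. 0.757 to 3 decimal places.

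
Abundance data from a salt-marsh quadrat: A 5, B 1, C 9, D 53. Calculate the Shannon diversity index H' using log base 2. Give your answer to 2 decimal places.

Total N = 5+1+9+53 = 68, so the proportions are 0.0735, 0.0147, 0.1324, 0.7794 (working shown to 4 dp, full precision carried).
Each pᵢ log₂ pᵢ term: 0.0735×(-3.7655)=-0.2769, 0.0147×(-6.0875)=-0.0895, 0.1324×(-2.9175)=-0.3861, 0.7794×(-0.3595)=-0.2802.
Sum = -1.0328, so H' = 1.03.

1.03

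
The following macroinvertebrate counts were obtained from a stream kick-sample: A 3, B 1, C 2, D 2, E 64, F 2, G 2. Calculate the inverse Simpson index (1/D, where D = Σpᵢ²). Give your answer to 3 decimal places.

Total N = 3+1+2+2+64+2+2 = 76, so the proportions are 0.039474, 0.013158, 0.026316, 0.026316, 0.842105, 0.026316, 0.026316 (working shown to 6 dp, full precision carried).
D = 0.039474² + 0.013158² + 0.026316² + 0.026316² + 0.842105² + 0.026316² + 0.026316² = 0.001558 + 0.000173 + 0.000693 + 0.000693 + 0.709141 + 0.000693 + 0.000693 = 0.713643.
So 1/D = 1.40126, i.e. 1.401 to 3 decimal places.

1.401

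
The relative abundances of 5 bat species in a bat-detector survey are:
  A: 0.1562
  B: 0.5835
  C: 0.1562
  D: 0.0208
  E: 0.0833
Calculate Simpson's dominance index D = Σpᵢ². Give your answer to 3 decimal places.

D = 0.1562² + 0.5835² + 0.1562² + 0.0208² + 0.0833² = 0.02440 + 0.34047 + 0.02440 + 0.00043 + 0.00694 = 0.39664 (working shown to 5 dp, full precision carried).
To 3 decimal places, D = 0.397.

0.397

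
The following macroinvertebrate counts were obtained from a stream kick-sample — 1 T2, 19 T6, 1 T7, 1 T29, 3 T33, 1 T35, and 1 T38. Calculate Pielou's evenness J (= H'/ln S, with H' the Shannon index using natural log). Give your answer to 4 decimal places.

0.5662

Total N = 1+19+1+1+3+1+1 = 27, so the proportions are 0.037037, 0.703704, 0.037037, 0.037037, 0.111111, 0.037037, 0.037037 (working shown to 6 dp, full precision carried).
H' = −Σ pᵢ ln pᵢ = −((-0.122068) + (-0.247280) + (-0.122068) + (-0.122068) + (-0.244136) + (-0.122068) + (-0.122068)) = 1.101756.
With S = 7 species, ln S = 1.945910, so J = 1.101756/1.945910 = 0.566191, i.e. 0.5662 to 4 decimal places.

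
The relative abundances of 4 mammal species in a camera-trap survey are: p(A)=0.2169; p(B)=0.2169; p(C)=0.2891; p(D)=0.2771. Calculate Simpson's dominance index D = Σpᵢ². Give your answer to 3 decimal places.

D = 0.2169² + 0.2169² + 0.2891² + 0.2771² = 0.04705 + 0.04705 + 0.08358 + 0.07678 = 0.25445 (working shown to 5 dp, full precision carried).
To 3 decimal places, D = 0.254.

0.254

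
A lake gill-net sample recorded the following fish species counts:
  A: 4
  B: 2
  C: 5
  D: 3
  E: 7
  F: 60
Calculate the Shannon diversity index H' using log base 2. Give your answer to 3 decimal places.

1.396

Total N = 4+2+5+3+7+60 = 81, so the proportions are 0.04938, 0.02469, 0.06173, 0.03704, 0.08642, 0.74074 (working shown to 5 dp, full precision carried).
Each pᵢ log₂ pᵢ term: 0.04938×(-4.33985)=-0.21431, 0.02469×(-5.33985)=-0.13185, 0.06173×(-4.01792)=-0.24802, 0.03704×(-4.75489)=-0.17611, 0.08642×(-3.53250)=-0.30528, 0.74074×(-0.43296)=-0.32071.
Sum = -1.39628, so H' = 1.396.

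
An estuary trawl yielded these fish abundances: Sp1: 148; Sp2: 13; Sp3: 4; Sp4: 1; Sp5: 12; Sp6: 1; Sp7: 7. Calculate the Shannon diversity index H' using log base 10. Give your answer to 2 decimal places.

0.35

Total N = 148+13+4+1+12+1+7 = 186, so the proportions are 0.7957, 0.0699, 0.0215, 0.0054, 0.0645, 0.0054, 0.0376 (working shown to 4 dp, full precision carried).
Each pᵢ log₁₀ pᵢ term: 0.7957×(-0.0993)=-0.0790, 0.0699×(-1.1556)=-0.0808, 0.0215×(-1.6675)=-0.0359, 0.0054×(-2.2695)=-0.0122, 0.0645×(-1.1903)=-0.0768, 0.0054×(-2.2695)=-0.0122, 0.0376×(-1.4244)=-0.0536.
Sum = -0.3504, so H' = 0.35.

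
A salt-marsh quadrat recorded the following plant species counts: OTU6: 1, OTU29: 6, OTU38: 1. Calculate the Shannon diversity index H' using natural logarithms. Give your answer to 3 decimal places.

Total N = 1+6+1 = 8, so the proportions are 0.125, 0.75, 0.125 (working shown to 5 dp, full precision carried).
Each pᵢ ln pᵢ term: 0.125×(-2.07944)=-0.25993, 0.75×(-0.28768)=-0.21576, 0.125×(-2.07944)=-0.25993.
Sum = -0.73562, so H' = 0.736.

0.736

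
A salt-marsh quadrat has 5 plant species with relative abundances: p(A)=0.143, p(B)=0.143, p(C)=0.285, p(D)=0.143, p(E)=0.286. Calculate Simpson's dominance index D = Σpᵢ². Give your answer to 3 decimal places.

D = 0.143² + 0.143² + 0.285² + 0.143² + 0.286² = 0.02045 + 0.02045 + 0.08122 + 0.02045 + 0.08180 = 0.22437 (working shown to 5 dp, full precision carried).
To 3 decimal places, D = 0.224.

0.224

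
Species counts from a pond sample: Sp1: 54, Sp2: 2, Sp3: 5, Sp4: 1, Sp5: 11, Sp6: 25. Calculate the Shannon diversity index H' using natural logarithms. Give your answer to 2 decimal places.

1.20

Total N = 54+2+5+1+11+25 = 98, so the proportions are 0.551, 0.0204, 0.051, 0.0102, 0.1122, 0.2551 (working shown to 4 dp, full precision carried).
Each pᵢ ln pᵢ term: 0.551×(-0.5960)=-0.3284, 0.0204×(-3.8918)=-0.0794, 0.051×(-2.9755)=-0.1518, 0.0102×(-4.5850)=-0.0468, 0.1122×(-2.1871)=-0.2455, 0.2551×(-1.3661)=-0.3485.
Sum = -1.2004, so H' = 1.20.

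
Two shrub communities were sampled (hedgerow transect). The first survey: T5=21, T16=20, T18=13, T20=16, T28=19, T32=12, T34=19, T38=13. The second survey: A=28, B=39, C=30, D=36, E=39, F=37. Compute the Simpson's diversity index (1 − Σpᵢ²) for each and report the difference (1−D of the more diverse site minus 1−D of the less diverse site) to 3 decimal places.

0.039

The first survey: N=133, proportions 0.15789, 0.15038, 0.09774, 0.1203, 0.14286, 0.09023, 0.14286, 0.09774, giving 1−D = 0.86992 (working shown to 5 dp, full precision carried).
The second survey: N=209, proportions 0.13397, 0.1866, 0.14354, 0.17225, 0.1866, 0.17703, giving 1−D = 0.83080.
Difference = |0.86992 − 0.83080| = 0.03912, i.e. 0.039 to 3 decimal places.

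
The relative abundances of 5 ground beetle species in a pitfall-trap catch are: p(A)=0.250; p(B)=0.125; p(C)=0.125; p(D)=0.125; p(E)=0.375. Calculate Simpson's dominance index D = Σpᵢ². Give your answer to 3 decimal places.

0.250

D = 0.25² + 0.125² + 0.125² + 0.125² + 0.375² = 0.06250 + 0.01562 + 0.01562 + 0.01562 + 0.14062 = 0.25000 (working shown to 5 dp, full precision carried).
To 3 decimal places, D = 0.250.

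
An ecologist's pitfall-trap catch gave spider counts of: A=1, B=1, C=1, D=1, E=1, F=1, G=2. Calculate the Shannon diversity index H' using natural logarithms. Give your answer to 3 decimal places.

1.906

Total N = 1+1+1+1+1+1+2 = 8, so the proportions are 0.125, 0.125, 0.125, 0.125, 0.125, 0.125, 0.25 (working shown to 5 dp, full precision carried).
Each pᵢ ln pᵢ term: 0.125×(-2.07944)=-0.25993, 0.125×(-2.07944)=-0.25993, 0.125×(-2.07944)=-0.25993, 0.125×(-2.07944)=-0.25993, 0.125×(-2.07944)=-0.25993, 0.125×(-2.07944)=-0.25993, 0.25×(-1.38629)=-0.34657.
Sum = -1.90615, so H' = 1.906.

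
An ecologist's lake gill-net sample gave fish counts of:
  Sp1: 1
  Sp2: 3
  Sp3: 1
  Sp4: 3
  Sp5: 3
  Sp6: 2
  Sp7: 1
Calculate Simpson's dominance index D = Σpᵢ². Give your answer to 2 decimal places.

Total N = 1+3+1+3+3+2+1 = 14, so the proportions are 0.0714, 0.2143, 0.0714, 0.2143, 0.2143, 0.1429, 0.0714 (working shown to 4 dp, full precision carried).
D = 0.0714² + 0.2143² + 0.0714² + 0.2143² + 0.2143² + 0.1429² + 0.0714² = 0.0051 + 0.0459 + 0.0051 + 0.0459 + 0.0459 + 0.0204 + 0.0051 = 0.1735.
To 2 decimal places, D = 0.17.

0.17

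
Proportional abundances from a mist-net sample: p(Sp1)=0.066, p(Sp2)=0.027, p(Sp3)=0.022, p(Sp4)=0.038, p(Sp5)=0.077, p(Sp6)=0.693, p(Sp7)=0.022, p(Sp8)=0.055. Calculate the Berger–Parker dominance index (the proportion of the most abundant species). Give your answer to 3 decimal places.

The largest proportion is 0.693, i.e. d = 0.693 to 3 decimal places.

0.693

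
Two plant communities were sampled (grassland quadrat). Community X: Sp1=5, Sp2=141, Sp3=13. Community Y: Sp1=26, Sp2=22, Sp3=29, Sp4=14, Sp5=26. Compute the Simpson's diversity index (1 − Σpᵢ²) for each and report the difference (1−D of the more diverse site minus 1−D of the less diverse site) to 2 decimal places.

0.58

Community X: N=159, proportions 0.0314, 0.8868, 0.0818, giving 1−D = 0.2059 (working shown to 4 dp, full precision carried).
Community Y: N=117, proportions 0.2222, 0.188, 0.2479, 0.1197, 0.2222, giving 1−D = 0.7901.
Difference = |0.2059 − 0.7901| = 0.5842, i.e. 0.58 to 2 decimal places.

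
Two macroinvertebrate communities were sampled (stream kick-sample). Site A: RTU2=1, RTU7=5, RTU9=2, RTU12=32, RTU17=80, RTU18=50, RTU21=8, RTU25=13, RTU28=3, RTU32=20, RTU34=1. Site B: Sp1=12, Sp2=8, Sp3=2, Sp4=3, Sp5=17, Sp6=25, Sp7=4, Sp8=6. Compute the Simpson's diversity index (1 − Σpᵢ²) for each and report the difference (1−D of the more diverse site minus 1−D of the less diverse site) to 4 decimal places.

0.0290

Site A: N=215, proportions 0.004651, 0.023256, 0.009302, 0.148837, 0.372093, 0.232558, 0.037209, 0.060465, 0.013953, 0.093023, 0.004651, giving 1−D = 0.770752 (working shown to 6 dp, full precision carried).
Site B: N=77, proportions 0.155844, 0.103896, 0.025974, 0.038961, 0.220779, 0.324675, 0.051948, 0.077922, giving 1−D = 0.799798.
Difference = |0.770752 − 0.799798| = 0.029046, i.e. 0.0290 to 4 decimal places.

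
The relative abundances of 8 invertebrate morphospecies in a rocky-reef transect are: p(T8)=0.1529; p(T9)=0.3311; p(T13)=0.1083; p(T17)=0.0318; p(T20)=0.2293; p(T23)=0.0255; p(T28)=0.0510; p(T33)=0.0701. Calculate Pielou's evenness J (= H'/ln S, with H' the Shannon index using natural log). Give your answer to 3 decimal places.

H' = −Σ pᵢ ln pᵢ = −((-0.28714) + (-0.36598) + (-0.24073) + (-0.10966) + (-0.33770) + (-0.09356) + (-0.15177) + (-0.18631)) = 1.77285 (working shown to 5 dp, full precision carried).
With S = 8 species, ln S = 2.07944, so J = 1.77285/2.07944 = 0.85256, i.e. 0.853 to 3 decimal places.

0.853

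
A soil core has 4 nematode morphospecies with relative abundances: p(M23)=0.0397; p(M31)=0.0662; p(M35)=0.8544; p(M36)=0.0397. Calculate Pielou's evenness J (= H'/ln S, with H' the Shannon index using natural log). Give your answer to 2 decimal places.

0.41

H' = −Σ pᵢ ln pᵢ = −((-0.1281) + (-0.1797) + (-0.1344) + (-0.1281)) = 0.5704 (working shown to 4 dp, full precision carried).
With S = 4 species, ln S = 1.3863, so J = 0.5704/1.3863 = 0.4114, i.e. 0.41 to 2 decimal places.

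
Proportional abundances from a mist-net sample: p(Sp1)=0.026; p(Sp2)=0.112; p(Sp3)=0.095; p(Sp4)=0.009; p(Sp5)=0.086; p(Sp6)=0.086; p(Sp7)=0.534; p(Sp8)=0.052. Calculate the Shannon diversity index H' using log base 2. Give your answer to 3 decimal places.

2.188

Each pᵢ log₂ pᵢ term (working shown to 5 dp, full precision carried): 0.026×(-5.26534)=-0.13690, 0.112×(-3.15843)=-0.35374, 0.095×(-3.39593)=-0.32261, 0.009×(-6.79586)=-0.06116, 0.086×(-3.53952)=-0.30440, 0.086×(-3.53952)=-0.30440, 0.534×(-0.90509)=-0.48332, 0.052×(-4.26534)=-0.22180.
Sum = -2.18833, so H' = 2.188.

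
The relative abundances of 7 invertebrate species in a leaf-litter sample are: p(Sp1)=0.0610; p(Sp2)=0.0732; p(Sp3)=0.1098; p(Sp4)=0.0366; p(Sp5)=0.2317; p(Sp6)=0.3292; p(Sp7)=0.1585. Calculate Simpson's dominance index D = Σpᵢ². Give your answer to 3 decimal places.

0.210

D = 0.061² + 0.0732² + 0.1098² + 0.0366² + 0.2317² + 0.3292² + 0.1585² = 0.00372 + 0.00536 + 0.01206 + 0.00134 + 0.05368 + 0.10837 + 0.02512 = 0.20965 (working shown to 5 dp, full precision carried).
To 3 decimal places, D = 0.210.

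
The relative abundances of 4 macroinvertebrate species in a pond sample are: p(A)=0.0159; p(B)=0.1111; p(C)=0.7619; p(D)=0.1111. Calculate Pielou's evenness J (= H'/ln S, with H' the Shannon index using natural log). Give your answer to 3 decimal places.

H' = −Σ pᵢ ln pᵢ = −((-0.06585) + (-0.24412) + (-0.20719) + (-0.24412)) = 0.76129 (working shown to 5 dp, full precision carried).
With S = 4 species, ln S = 1.38629, so J = 0.76129/1.38629 = 0.54915, i.e. 0.549 to 3 decimal places.

0.549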